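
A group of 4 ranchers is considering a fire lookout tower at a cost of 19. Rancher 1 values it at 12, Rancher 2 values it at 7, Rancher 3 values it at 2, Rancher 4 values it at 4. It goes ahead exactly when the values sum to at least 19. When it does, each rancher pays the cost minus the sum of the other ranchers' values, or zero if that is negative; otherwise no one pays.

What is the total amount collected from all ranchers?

7

Total value 25 ≥ cost 19, so it is built.
Rancher 1: others sum to 13; max(0, 19 - 13) = 6.
Rancher 2: others sum to 18; max(0, 19 - 18) = 1.
Rancher 3: others sum to 23; max(0, 19 - 23) = 0.
Rancher 4: others sum to 21; max(0, 19 - 21) = 0.
Total collected = 6 + 1 + 0 + 0 = 7.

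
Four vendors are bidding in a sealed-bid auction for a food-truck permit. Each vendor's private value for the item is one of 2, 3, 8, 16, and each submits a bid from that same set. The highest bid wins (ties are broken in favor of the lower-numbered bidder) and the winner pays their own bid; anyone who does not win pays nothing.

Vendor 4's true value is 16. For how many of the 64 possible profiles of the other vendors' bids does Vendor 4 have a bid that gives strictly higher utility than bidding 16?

8

Others bid (2, 2, 2): truth gives 0; bid 3 gives 13 > 0. Violating.
Others bid (2, 2, 3): truth gives 0; bid 8 gives 8 > 0. Violating.
Others bid (2, 3, 2): truth gives 0; bid 8 gives 8 > 0. Violating.
Others bid (2, 3, 3): truth gives 0; bid 8 gives 8 > 0. Violating.
Others bid (2, 2, 8): truth gives 0; no alternative beats it.
Others bid (2, 2, 16): truth gives 0; no alternative beats it.
(Checking all 64 profiles: 8 have a profitable deviation, 56 do not.)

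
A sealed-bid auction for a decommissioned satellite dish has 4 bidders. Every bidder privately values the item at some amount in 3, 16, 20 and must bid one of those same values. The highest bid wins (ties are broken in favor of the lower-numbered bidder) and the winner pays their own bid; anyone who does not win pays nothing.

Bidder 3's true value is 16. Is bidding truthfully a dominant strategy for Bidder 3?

Yes

Check each profile of the others' bids and compare truth against every alternative bid.
Others bid (3, 3, 3): truth gives 0, best alternative gives 0.
Others bid (3, 3, 16): truth gives 0, best alternative gives 0.
Others bid (3, 3, 20): truth gives 0, best alternative gives 0.
Others bid (3, 16, 3): truth gives 0, best alternative gives 0.
Others bid (3, 16, 16): truth gives 0, best alternative gives 0.
Others bid (3, 16, 20): truth gives 0, best alternative gives 0.
(Remaining 21 profiles checked similarly; truth is weakly best in each.)
In every case the truthful bid is at least as good as any alternative, so it is a dominant strategy.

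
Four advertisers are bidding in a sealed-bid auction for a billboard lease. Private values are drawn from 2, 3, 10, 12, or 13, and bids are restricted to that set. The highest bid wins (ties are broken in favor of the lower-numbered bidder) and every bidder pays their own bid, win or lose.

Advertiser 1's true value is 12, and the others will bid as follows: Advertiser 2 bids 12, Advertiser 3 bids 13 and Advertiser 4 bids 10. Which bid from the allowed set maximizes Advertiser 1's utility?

13

Bid 2: loses but pays 2, utility -2.
Bid 3: loses but pays 3, utility -3.
Bid 10: loses but pays 10, utility -10.
Bid 12: loses but pays 12, utility -12.
Bid 13: wins, pays 13, utility 12 - 13 = -1.
The best choice is 13 with utility -1.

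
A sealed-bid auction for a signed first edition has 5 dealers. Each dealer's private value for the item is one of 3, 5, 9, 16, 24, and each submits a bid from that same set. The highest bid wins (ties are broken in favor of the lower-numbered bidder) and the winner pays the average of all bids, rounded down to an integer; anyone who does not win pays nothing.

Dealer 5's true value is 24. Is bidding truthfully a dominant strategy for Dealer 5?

No

Consider the case where Dealer 1 bids 3, Dealer 2 bids 3, Dealer 3 bids 3 and Dealer 4 bids 3.
Truthful bid 24: wins, pays 7, utility 24 - 7 = 17.
Bid 5 instead: wins, pays 3, utility 24 - 3 = 21.
Since 21 > 17, bidding 5 is strictly better here, so truthful bidding is not dominant.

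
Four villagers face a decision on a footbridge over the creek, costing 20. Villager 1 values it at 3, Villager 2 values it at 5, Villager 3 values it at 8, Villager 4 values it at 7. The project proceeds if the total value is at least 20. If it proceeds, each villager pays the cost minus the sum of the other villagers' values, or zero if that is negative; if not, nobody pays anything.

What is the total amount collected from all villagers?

Total value 23 ≥ cost 20, so it is built.
Villager 1: others sum to 20; max(0, 20 - 20) = 0.
Villager 2: others sum to 18; max(0, 20 - 18) = 2.
Villager 3: others sum to 15; max(0, 20 - 15) = 5.
Villager 4: others sum to 16; max(0, 20 - 16) = 4.
Total collected = 0 + 2 + 5 + 4 = 11.

11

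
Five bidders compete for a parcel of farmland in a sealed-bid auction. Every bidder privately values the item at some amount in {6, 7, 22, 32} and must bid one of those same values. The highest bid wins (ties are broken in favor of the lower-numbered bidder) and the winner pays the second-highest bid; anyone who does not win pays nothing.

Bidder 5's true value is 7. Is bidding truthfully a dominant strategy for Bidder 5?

Check each profile of the others' bids and compare truth against every alternative bid.
Others bid (6, 6, 6, 6): truth gives 1, best alternative gives 1.
Others bid (6, 6, 6, 7): truth gives 0, best alternative gives 0.
Others bid (6, 6, 6, 22): truth gives 0, best alternative gives 0.
Others bid (6, 6, 6, 32): truth gives 0, best alternative gives 0.
Others bid (6, 6, 7, 6): truth gives 0, best alternative gives 0.
Others bid (6, 6, 7, 7): truth gives 0, best alternative gives 0.
(Remaining 250 profiles checked similarly; truth is weakly best in each.)
In every case the truthful bid is at least as good as any alternative, so it is a dominant strategy.

Yes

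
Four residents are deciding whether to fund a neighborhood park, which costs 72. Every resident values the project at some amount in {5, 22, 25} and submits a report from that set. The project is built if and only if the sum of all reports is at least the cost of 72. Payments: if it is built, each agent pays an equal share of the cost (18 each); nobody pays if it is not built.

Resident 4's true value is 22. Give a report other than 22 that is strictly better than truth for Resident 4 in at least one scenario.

Suppose Resident 1 reports 5, Resident 2 reports 22 and Resident 3 reports 22.
Report 22: project not built, utility 0.
Report 25: project built, pays 18, utility 22 - 18 = 4.
So reporting 25 beats truth here (4 > 0).

25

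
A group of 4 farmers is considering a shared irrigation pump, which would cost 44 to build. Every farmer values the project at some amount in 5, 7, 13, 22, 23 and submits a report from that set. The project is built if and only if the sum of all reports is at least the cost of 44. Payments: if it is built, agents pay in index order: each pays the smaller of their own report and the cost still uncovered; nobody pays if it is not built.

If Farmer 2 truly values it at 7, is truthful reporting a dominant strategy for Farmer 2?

Consider the case where Farmer 1 reports 5, Farmer 3 reports 13 and Farmer 4 reports 22.
Truthful report 7: project built, pays 7, utility 7 - 7 = 0.
Report 5 instead: project built, pays 5, utility 7 - 5 = 2.
Since 2 > 0, reporting 5 is strictly better here, so truthful reporting is not dominant.

No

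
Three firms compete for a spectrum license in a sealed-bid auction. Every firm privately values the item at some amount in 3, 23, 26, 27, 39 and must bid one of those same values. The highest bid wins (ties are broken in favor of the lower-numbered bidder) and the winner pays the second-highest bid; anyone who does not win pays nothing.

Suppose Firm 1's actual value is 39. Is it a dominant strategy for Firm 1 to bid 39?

Yes

Check each profile of the others' bids and compare truth against every alternative bid.
Others bid (3, 3): truth gives 36, best alternative gives 36.
Others bid (3, 23): truth gives 16, best alternative gives 16.
Others bid (23, 3): truth gives 16, best alternative gives 16.
Others bid (23, 23): truth gives 16, best alternative gives 16.
Others bid (3, 26): truth gives 13, best alternative gives 13.
Others bid (23, 26): truth gives 13, best alternative gives 13.
(Remaining 19 profiles checked similarly; truth is weakly best in each.)
In every case the truthful bid is at least as good as any alternative, so it is a dominant strategy.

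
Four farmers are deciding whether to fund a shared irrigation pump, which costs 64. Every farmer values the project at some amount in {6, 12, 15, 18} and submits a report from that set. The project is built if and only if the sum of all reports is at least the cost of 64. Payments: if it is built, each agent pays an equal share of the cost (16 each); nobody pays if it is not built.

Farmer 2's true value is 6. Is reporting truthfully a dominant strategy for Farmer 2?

Yes

Check each profile of the others' reports and compare truth against every alternative report.
Others report (18, 18, 18): truth gives 0, best alternative gives -10.
Others report (6, 6, 6): truth gives 0, best alternative gives 0.
Others report (6, 6, 12): truth gives 0, best alternative gives 0.
Others report (6, 6, 15): truth gives 0, best alternative gives 0.
Others report (6, 6, 18): truth gives 0, best alternative gives 0.
Others report (6, 12, 6): truth gives 0, best alternative gives 0.
(Remaining 58 profiles checked similarly; truth is weakly best in each.)
In every case the truthful report is at least as good as any alternative, so it is a dominant strategy.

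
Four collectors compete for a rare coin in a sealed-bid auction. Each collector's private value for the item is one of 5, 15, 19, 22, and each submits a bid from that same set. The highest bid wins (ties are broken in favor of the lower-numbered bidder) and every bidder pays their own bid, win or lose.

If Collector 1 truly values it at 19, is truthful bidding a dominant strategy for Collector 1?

Consider the case where Collector 2 bids 5, Collector 3 bids 5 and Collector 4 bids 5.
Truthful bid 19: wins, pays 19, utility 19 - 19 = 0.
Bid 5 instead: wins, pays 5, utility 19 - 5 = 14.
Since 14 > 0, bidding 5 is strictly better here, so truthful bidding is not dominant.

No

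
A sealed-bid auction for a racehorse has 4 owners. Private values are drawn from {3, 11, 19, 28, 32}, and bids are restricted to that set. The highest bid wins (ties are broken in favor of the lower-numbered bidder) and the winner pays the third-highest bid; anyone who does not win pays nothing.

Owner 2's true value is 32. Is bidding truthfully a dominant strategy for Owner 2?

Check each profile of the others' bids and compare truth against every alternative bid.
Others bid (3, 3, 32): truth gives 29, best alternative gives 0.
Others bid (3, 32, 3): truth gives 29, best alternative gives 0.
Others bid (28, 3, 3): truth gives 29, best alternative gives 0.
Others bid (3, 11, 32): truth gives 21, best alternative gives 0.
Others bid (3, 32, 11): truth gives 21, best alternative gives 0.
Others bid (11, 3, 32): truth gives 21, best alternative gives 0.
(Remaining 119 profiles checked similarly; truth is weakly best in each.)
In every case the truthful bid is at least as good as any alternative, so it is a dominant strategy.

Yes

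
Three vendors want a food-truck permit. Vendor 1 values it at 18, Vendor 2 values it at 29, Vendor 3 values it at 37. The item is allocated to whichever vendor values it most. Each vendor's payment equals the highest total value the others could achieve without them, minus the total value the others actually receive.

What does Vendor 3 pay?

29

Vendor 3 has the highest value and receives the item.
Without Vendor 3, the item would go to the next-highest value, 29, so the others could achieve 29.
With Vendor 3 present and winning, the others receive nothing, so their total is 0.
Payment = 29 - 0 = 29.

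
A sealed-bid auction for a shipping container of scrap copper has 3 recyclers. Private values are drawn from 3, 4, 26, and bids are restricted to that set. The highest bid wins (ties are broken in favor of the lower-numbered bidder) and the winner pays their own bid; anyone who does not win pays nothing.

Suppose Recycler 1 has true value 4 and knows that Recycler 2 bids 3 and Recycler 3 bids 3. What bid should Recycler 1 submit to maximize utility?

3

Bid 3: wins, pays 3, utility 4 - 3 = 1.
Bid 4: wins, pays 4, utility 4 - 4 = 0.
Bid 26: wins, pays 26, utility 4 - 26 = -22.
The best choice is 3 with utility 1.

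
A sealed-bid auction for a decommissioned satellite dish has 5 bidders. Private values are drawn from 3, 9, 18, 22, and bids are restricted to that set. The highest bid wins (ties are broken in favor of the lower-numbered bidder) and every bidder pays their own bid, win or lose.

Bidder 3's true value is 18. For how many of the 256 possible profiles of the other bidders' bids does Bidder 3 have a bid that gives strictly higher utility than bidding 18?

224

Others bid (3, 3, 3, 3): truth gives 0; bid 9 gives 9 > 0. Violating.
Others bid (3, 3, 3, 9): truth gives 0; bid 9 gives 9 > 0. Violating.
Others bid (3, 3, 3, 22): truth gives -18; bid 3 gives -3 > -18. Violating.
Others bid (3, 3, 9, 3): truth gives 0; bid 9 gives 9 > 0. Violating.
Others bid (3, 3, 3, 18): truth gives 0; no alternative beats it.
Others bid (3, 3, 9, 18): truth gives 0; no alternative beats it.
(Checking all 256 profiles: 224 have a profitable deviation, 32 do not.)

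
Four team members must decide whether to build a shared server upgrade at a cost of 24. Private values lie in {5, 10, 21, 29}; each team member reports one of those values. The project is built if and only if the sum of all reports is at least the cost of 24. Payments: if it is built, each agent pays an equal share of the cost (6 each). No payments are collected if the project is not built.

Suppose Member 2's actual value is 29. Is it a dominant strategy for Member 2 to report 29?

Check each profile of the others' reports and compare truth against every alternative report.
Others report (5, 5, 5): truth gives 23, best alternative gives 23.
Others report (5, 5, 10): truth gives 23, best alternative gives 23.
Others report (5, 5, 21): truth gives 23, best alternative gives 23.
Others report (5, 5, 29): truth gives 23, best alternative gives 23.
Others report (5, 10, 5): truth gives 23, best alternative gives 23.
Others report (5, 10, 10): truth gives 23, best alternative gives 23.
(Remaining 58 profiles checked similarly; truth is weakly best in each.)
In every case the truthful report is at least as good as any alternative, so it is a dominant strategy.

Yes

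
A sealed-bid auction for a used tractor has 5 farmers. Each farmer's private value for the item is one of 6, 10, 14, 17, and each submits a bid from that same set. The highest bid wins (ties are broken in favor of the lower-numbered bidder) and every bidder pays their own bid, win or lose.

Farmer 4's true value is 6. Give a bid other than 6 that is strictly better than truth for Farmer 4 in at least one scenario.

10

Suppose Farmer 1 bids 6, Farmer 2 bids 6, Farmer 3 bids 6 and Farmer 5 bids 6.
Bid 6: loses but pays 6, utility -6.
Bid 10: wins, pays 10, utility 6 - 10 = -4.
So bidding 10 beats truth here (-4 > -6).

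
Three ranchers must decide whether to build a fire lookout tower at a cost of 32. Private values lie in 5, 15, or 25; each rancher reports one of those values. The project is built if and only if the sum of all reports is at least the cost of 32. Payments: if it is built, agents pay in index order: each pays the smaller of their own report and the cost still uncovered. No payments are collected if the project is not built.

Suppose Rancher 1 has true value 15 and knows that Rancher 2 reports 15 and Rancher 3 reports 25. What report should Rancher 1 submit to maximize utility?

Report 5: project built, pays 5, utility 15 - 5 = 10.
Report 15: project built, pays 15, utility 15 - 15 = 0.
Report 25: project built, pays 25, utility 15 - 25 = -10.
The best choice is 5 with utility 10.

5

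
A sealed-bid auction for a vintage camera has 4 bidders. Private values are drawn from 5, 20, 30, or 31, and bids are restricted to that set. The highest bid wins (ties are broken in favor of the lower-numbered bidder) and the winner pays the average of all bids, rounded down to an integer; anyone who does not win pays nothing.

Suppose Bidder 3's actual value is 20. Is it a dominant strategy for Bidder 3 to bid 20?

No

Consider the case where Bidder 1 bids 5, Bidder 2 bids 5 and Bidder 4 bids 30.
Truthful bid 20: loses, pays 0, utility 0.
Bid 30 instead: wins, pays 17, utility 20 - 17 = 3.
Since 3 > 0, bidding 30 is strictly better here, so truthful bidding is not dominant.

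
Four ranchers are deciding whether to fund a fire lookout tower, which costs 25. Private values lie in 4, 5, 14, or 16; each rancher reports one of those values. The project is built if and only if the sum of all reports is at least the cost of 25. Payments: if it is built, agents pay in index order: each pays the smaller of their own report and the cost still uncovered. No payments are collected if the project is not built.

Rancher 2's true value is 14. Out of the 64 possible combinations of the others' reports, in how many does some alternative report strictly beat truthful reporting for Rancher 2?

56

Others report (4, 4, 14): truth gives 0; report 4 gives 10 > 0. Violating.
Others report (4, 4, 16): truth gives 0; report 4 gives 10 > 0. Violating.
Others report (4, 5, 14): truth gives 0; report 4 gives 10 > 0. Violating.
Others report (4, 5, 16): truth gives 0; report 4 gives 10 > 0. Violating.
Others report (4, 4, 4): truth gives 0; no alternative beats it.
Others report (4, 4, 5): truth gives 0; no alternative beats it.
(Checking all 64 profiles: 56 have a profitable deviation, 8 do not.)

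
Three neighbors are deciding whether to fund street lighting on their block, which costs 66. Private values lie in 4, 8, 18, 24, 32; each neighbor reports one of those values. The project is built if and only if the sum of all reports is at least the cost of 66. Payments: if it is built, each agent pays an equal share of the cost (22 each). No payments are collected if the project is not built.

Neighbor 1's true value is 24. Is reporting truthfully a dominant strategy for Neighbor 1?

Consider the case where Neighbor 2 reports 4 and Neighbor 3 reports 32.
Truthful report 24: project not built, utility 0.
Report 32 instead: project built, pays 22, utility 24 - 22 = 2.
Since 2 > 0, reporting 32 is strictly better here, so truthful reporting is not dominant.

No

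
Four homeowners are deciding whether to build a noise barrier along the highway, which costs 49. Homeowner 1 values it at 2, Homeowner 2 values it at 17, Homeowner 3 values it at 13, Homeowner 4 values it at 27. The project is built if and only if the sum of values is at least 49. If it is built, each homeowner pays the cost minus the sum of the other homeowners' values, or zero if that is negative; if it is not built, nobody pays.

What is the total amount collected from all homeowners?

27

Total value 59 ≥ cost 49, so it is built.
Homeowner 1: others sum to 57; max(0, 49 - 57) = 0.
Homeowner 2: others sum to 42; max(0, 49 - 42) = 7.
Homeowner 3: others sum to 46; max(0, 49 - 46) = 3.
Homeowner 4: others sum to 32; max(0, 49 - 32) = 17.
Total collected = 0 + 7 + 3 + 17 = 27.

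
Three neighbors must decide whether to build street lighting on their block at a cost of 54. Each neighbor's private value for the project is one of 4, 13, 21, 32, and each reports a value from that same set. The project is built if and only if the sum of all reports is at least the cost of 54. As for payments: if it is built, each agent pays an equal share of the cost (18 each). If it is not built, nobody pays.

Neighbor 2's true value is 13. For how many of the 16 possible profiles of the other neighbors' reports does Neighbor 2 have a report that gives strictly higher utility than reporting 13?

3

Others report (13, 32): truth gives -5; report 4 gives 0 > -5. Violating.
Others report (21, 21): truth gives -5; report 4 gives 0 > -5. Violating.
Others report (32, 13): truth gives -5; report 4 gives 0 > -5. Violating.
Others report (4, 4): truth gives 0; no alternative beats it.
Others report (4, 13): truth gives 0; no alternative beats it.
(Checking all 16 profiles: 3 have a profitable deviation, 13 do not.)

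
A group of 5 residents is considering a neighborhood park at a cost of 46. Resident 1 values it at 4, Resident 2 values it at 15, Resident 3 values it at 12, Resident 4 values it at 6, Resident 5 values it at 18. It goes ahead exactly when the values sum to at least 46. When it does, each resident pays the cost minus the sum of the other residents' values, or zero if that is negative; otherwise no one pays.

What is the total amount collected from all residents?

Total value 55 ≥ cost 46, so it is built.
Resident 1: others sum to 51; max(0, 46 - 51) = 0.
Resident 2: others sum to 40; max(0, 46 - 40) = 6.
Resident 3: others sum to 43; max(0, 46 - 43) = 3.
Resident 4: others sum to 49; max(0, 46 - 49) = 0.
Resident 5: others sum to 37; max(0, 46 - 37) = 9.
Total collected = 0 + 6 + 3 + 0 + 9 = 18.

18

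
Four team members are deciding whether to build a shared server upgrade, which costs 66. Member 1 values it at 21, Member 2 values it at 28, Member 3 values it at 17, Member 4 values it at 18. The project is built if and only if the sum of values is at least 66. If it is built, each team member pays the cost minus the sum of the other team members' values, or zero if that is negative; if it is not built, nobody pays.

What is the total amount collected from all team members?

13

Total value 84 ≥ cost 66, so it is built.
Member 1: others sum to 63; max(0, 66 - 63) = 3.
Member 2: others sum to 56; max(0, 66 - 56) = 10.
Member 3: others sum to 67; max(0, 66 - 67) = 0.
Member 4: others sum to 66; max(0, 66 - 66) = 0.
Total collected = 3 + 10 + 0 + 0 = 13.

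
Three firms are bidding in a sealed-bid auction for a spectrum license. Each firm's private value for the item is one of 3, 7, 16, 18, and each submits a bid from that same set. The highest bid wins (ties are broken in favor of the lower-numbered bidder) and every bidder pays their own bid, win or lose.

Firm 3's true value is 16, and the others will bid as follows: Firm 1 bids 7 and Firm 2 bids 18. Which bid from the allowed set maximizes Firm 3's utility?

Bid 3: loses but pays 3, utility -3.
Bid 7: loses but pays 7, utility -7.
Bid 16: loses but pays 16, utility -16.
Bid 18: loses but pays 18, utility -18.
The best choice is 3 with utility -3.

3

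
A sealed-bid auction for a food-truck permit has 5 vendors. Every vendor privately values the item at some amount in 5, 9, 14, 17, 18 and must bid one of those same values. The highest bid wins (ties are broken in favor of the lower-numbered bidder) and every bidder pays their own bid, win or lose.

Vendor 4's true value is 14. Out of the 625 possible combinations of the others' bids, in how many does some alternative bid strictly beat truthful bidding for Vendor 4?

Others bid (5, 5, 5, 5): truth gives 0; bid 9 gives 5 > 0. Violating.
Others bid (5, 5, 5, 9): truth gives 0; bid 9 gives 5 > 0. Violating.
Others bid (5, 5, 5, 17): truth gives -14; bid 17 gives -3 > -14. Violating.
Others bid (5, 5, 5, 18): truth gives -14; bid 18 gives -4 > -14. Violating.
Others bid (5, 5, 5, 14): truth gives 0; no alternative beats it.
Others bid (5, 5, 9, 5): truth gives 0; no alternative beats it.
(Checking all 625 profiles: 603 have a profitable deviation, 22 do not.)

603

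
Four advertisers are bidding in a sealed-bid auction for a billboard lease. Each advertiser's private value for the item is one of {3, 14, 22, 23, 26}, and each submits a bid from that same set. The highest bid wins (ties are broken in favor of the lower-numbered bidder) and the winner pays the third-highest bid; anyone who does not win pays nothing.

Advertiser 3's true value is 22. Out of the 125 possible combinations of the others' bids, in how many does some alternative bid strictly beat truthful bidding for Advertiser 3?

Others bid (3, 3, 23): truth gives 0; bid 23 gives 19 > 0. Violating.
Others bid (3, 3, 26): truth gives 0; bid 26 gives 19 > 0. Violating.
Others bid (3, 14, 23): truth gives 0; bid 23 gives 8 > 0. Violating.
Others bid (3, 14, 26): truth gives 0; bid 26 gives 8 > 0. Violating.
Others bid (3, 3, 3): truth gives 19; no alternative beats it.
Others bid (3, 3, 14): truth gives 19; no alternative beats it.
(Checking all 125 profiles: 24 have a profitable deviation, 101 do not.)

24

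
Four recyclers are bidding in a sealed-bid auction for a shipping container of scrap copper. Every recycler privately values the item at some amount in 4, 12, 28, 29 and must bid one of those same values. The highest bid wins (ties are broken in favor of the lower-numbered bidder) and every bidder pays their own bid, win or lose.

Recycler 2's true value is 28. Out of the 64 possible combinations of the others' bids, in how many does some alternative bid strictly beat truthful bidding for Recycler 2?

50

Others bid (4, 4, 4): truth gives 0; bid 12 gives 16 > 0. Violating.
Others bid (4, 4, 12): truth gives 0; bid 12 gives 16 > 0. Violating.
Others bid (4, 4, 29): truth gives -28; bid 29 gives -1 > -28. Violating.
Others bid (4, 12, 4): truth gives 0; bid 12 gives 16 > 0. Violating.
Others bid (4, 4, 28): truth gives 0; no alternative beats it.
Others bid (4, 12, 28): truth gives 0; no alternative beats it.
(Checking all 64 profiles: 50 have a profitable deviation, 14 do not.)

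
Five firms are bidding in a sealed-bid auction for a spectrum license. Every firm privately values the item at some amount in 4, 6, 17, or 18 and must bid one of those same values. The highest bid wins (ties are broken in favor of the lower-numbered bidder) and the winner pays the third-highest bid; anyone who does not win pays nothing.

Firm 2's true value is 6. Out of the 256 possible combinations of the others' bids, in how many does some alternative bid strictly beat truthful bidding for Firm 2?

8

Others bid (4, 4, 4, 17): truth gives 0; bid 17 gives 2 > 0. Violating.
Others bid (4, 4, 4, 18): truth gives 0; bid 18 gives 2 > 0. Violating.
Others bid (4, 4, 17, 4): truth gives 0; bid 17 gives 2 > 0. Violating.
Others bid (4, 4, 18, 4): truth gives 0; bid 18 gives 2 > 0. Violating.
Others bid (4, 4, 4, 4): truth gives 2; no alternative beats it.
Others bid (4, 4, 4, 6): truth gives 2; no alternative beats it.
(Checking all 256 profiles: 8 have a profitable deviation, 248 do not.)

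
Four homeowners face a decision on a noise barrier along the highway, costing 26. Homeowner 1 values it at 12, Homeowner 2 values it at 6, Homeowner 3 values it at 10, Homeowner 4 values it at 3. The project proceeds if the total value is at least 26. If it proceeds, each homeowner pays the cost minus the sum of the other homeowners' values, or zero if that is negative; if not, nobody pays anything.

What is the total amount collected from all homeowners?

Total value 31 ≥ cost 26, so it is built.
Homeowner 1: others sum to 19; max(0, 26 - 19) = 7.
Homeowner 2: others sum to 25; max(0, 26 - 25) = 1.
Homeowner 3: others sum to 21; max(0, 26 - 21) = 5.
Homeowner 4: others sum to 28; max(0, 26 - 28) = 0.
Total collected = 7 + 1 + 5 + 0 = 13.

13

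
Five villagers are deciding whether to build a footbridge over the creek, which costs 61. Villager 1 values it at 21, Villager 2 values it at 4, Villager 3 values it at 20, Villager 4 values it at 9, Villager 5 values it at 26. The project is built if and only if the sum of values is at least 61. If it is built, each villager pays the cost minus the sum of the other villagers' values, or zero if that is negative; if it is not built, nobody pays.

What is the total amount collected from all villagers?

Total value 80 ≥ cost 61, so it is built.
Villager 1: others sum to 59; max(0, 61 - 59) = 2.
Villager 2: others sum to 76; max(0, 61 - 76) = 0.
Villager 3: others sum to 60; max(0, 61 - 60) = 1.
Villager 4: others sum to 71; max(0, 61 - 71) = 0.
Villager 5: others sum to 54; max(0, 61 - 54) = 7.
Total collected = 2 + 0 + 1 + 0 + 7 = 10.

10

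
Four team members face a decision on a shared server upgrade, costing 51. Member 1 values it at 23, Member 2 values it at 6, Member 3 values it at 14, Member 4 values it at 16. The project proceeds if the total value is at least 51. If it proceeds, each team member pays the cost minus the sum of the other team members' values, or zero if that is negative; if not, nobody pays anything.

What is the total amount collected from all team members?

29

Total value 59 ≥ cost 51, so it is built.
Member 1: others sum to 36; max(0, 51 - 36) = 15.
Member 2: others sum to 53; max(0, 51 - 53) = 0.
Member 3: others sum to 45; max(0, 51 - 45) = 6.
Member 4: others sum to 43; max(0, 51 - 43) = 8.
Total collected = 15 + 0 + 6 + 8 = 29.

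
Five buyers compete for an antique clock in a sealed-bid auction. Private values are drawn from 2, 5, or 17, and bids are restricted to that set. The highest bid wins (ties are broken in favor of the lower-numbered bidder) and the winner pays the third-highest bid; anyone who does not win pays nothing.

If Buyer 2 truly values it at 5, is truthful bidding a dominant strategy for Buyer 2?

No

Consider the case where Buyer 1 bids 2, Buyer 3 bids 2, Buyer 4 bids 2 and Buyer 5 bids 17.
Truthful bid 5: loses, pays 0, utility 0.
Bid 17 instead: wins, pays 2, utility 5 - 2 = 3.
Since 3 > 0, bidding 17 is strictly better here, so truthful bidding is not dominant.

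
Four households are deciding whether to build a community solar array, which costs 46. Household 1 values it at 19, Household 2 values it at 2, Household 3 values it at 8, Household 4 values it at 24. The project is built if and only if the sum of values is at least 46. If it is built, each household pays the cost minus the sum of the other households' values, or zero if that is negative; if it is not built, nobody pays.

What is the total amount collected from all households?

30

Total value 53 ≥ cost 46, so it is built.
Household 1: others sum to 34; max(0, 46 - 34) = 12.
Household 2: others sum to 51; max(0, 46 - 51) = 0.
Household 3: others sum to 45; max(0, 46 - 45) = 1.
Household 4: others sum to 29; max(0, 46 - 29) = 17.
Total collected = 12 + 0 + 1 + 17 = 30.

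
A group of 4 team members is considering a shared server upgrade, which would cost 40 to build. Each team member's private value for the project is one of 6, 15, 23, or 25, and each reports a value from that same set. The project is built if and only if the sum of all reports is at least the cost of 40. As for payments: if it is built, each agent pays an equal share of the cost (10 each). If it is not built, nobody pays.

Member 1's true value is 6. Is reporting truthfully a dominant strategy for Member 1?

Yes

Check each profile of the others' reports and compare truth against every alternative report.
Others report (6, 6, 15): truth gives 0, best alternative gives -4.
Others report (6, 15, 6): truth gives 0, best alternative gives -4.
Others report (15, 6, 6): truth gives 0, best alternative gives -4.
Others report (6, 6, 23): truth gives -4, best alternative gives -4.
Others report (6, 6, 25): truth gives -4, best alternative gives -4.
Others report (6, 15, 15): truth gives -4, best alternative gives -4.
(Remaining 58 profiles checked similarly; truth is weakly best in each.)
In every case the truthful report is at least as good as any alternative, so it is a dominant strategy.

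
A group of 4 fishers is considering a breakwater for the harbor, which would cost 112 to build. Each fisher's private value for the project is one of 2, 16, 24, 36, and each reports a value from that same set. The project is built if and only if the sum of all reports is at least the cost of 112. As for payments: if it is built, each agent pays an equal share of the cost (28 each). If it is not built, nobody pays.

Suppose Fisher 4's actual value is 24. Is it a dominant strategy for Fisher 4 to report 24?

No

Consider the case where Fisher 1 reports 16, Fisher 2 reports 36 and Fisher 3 reports 36.
Truthful report 24: project built, pays 28, utility 24 - 28 = -4.
Report 2 instead: project not built, utility 0.
Since 0 > -4, reporting 2 is strictly better here, so truthful reporting is not dominant.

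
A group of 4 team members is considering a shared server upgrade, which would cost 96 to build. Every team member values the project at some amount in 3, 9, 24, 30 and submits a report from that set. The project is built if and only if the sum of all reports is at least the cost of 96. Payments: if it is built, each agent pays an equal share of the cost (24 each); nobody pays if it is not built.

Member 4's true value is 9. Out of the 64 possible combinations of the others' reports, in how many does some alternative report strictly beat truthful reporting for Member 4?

1

Others report (30, 30, 30): truth gives -15; report 3 gives 0 > -15. Violating.
Others report (3, 3, 3): truth gives 0; no alternative beats it.
Others report (3, 3, 9): truth gives 0; no alternative beats it.
(Checking all 64 profiles: 1 has a profitable deviation, 63 do not.)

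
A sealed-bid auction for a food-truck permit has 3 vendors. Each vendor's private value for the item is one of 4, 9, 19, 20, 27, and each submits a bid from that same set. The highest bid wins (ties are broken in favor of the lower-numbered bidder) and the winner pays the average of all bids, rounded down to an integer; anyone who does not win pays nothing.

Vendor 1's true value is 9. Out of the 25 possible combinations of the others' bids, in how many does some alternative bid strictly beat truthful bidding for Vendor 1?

Others bid (4, 4): truth gives 4; bid 4 gives 5 > 4. Violating.
Others bid (4, 9): truth gives 2; no alternative beats it.
Others bid (4, 19): truth gives 0; no alternative beats it.
(Checking all 25 profiles: 1 has a profitable deviation, 24 do not.)

1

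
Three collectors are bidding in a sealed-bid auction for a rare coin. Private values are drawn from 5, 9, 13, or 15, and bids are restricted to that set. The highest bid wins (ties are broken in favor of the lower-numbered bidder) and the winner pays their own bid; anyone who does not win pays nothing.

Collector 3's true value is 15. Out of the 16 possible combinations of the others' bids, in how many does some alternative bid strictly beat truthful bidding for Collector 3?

4

Others bid (5, 5): truth gives 0; bid 9 gives 6 > 0. Violating.
Others bid (5, 9): truth gives 0; bid 13 gives 2 > 0. Violating.
Others bid (9, 5): truth gives 0; bid 13 gives 2 > 0. Violating.
Others bid (9, 9): truth gives 0; bid 13 gives 2 > 0. Violating.
Others bid (5, 13): truth gives 0; no alternative beats it.
Others bid (5, 15): truth gives 0; no alternative beats it.
(Checking all 16 profiles: 4 have a profitable deviation, 12 do not.)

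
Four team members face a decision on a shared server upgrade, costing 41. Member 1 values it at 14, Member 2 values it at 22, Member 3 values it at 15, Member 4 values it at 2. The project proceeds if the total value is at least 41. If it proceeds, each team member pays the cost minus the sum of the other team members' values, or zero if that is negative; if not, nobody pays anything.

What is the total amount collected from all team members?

15

Total value 53 ≥ cost 41, so it is built.
Member 1: others sum to 39; max(0, 41 - 39) = 2.
Member 2: others sum to 31; max(0, 41 - 31) = 10.
Member 3: others sum to 38; max(0, 41 - 38) = 3.
Member 4: others sum to 51; max(0, 41 - 51) = 0.
Total collected = 2 + 10 + 3 + 0 = 15.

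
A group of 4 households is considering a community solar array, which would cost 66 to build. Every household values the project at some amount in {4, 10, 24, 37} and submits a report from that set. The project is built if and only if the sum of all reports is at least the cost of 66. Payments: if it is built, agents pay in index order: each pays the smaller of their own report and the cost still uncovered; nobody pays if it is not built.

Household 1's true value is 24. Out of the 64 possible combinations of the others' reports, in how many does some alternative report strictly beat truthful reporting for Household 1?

32

Others report (4, 24, 37): truth gives 0; report 4 gives 20 > 0. Violating.
Others report (4, 37, 24): truth gives 0; report 4 gives 20 > 0. Violating.
Others report (4, 37, 37): truth gives 0; report 4 gives 20 > 0. Violating.
Others report (10, 10, 37): truth gives 0; report 10 gives 14 > 0. Violating.
Others report (4, 4, 4): truth gives 0; no alternative beats it.
Others report (4, 4, 10): truth gives 0; no alternative beats it.
(Checking all 64 profiles: 32 have a profitable deviation, 32 do not.)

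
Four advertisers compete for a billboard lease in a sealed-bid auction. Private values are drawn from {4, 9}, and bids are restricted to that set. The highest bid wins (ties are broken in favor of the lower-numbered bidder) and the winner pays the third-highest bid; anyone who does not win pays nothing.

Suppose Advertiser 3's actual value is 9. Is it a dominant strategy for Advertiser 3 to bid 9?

Check each profile of the others' bids and compare truth against every alternative bid.
Others bid (4, 4, 4): truth gives 5, best alternative gives 0.
Others bid (4, 4, 9): truth gives 5, best alternative gives 0.
Others bid (4, 9, 4): truth gives 0, best alternative gives 0.
Others bid (4, 9, 9): truth gives 0, best alternative gives 0.
Others bid (9, 4, 4): truth gives 0, best alternative gives 0.
Others bid (9, 4, 9): truth gives 0, best alternative gives 0.
(Remaining 2 profiles checked similarly; truth is weakly best in each.)
In every case the truthful bid is at least as good as any alternative, so it is a dominant strategy.

Yes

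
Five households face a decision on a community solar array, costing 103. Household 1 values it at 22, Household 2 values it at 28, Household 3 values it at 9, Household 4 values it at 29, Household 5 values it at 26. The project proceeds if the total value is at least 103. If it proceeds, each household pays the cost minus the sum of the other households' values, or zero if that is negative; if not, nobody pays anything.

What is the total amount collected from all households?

Total value 114 ≥ cost 103, so it is built.
Household 1: others sum to 92; max(0, 103 - 92) = 11.
Household 2: others sum to 86; max(0, 103 - 86) = 17.
Household 3: others sum to 105; max(0, 103 - 105) = 0.
Household 4: others sum to 85; max(0, 103 - 85) = 18.
Household 5: others sum to 88; max(0, 103 - 88) = 15.
Total collected = 11 + 17 + 0 + 18 + 15 = 61.

61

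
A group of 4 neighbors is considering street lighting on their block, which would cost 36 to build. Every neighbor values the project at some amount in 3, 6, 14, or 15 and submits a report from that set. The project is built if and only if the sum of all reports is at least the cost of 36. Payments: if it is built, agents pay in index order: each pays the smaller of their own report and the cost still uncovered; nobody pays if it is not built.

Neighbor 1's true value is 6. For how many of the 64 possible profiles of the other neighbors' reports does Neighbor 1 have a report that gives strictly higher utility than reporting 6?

Others report (3, 15, 15): truth gives 0; report 3 gives 3 > 0. Violating.
Others report (6, 14, 14): truth gives 0; report 3 gives 3 > 0. Violating.
Others report (6, 14, 15): truth gives 0; report 3 gives 3 > 0. Violating.
Others report (6, 15, 14): truth gives 0; report 3 gives 3 > 0. Violating.
Others report (3, 3, 3): truth gives 0; no alternative beats it.
Others report (3, 3, 6): truth gives 0; no alternative beats it.
(Checking all 64 profiles: 23 have a profitable deviation, 41 do not.)

23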